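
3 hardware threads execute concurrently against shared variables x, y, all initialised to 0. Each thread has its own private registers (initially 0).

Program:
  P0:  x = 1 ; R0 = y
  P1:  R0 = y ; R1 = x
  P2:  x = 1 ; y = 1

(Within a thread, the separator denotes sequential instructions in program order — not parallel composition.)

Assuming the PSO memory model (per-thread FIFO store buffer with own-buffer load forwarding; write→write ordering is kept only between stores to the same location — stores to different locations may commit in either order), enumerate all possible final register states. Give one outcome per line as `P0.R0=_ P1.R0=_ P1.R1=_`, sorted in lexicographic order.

outcome vector order: (P0.R0,P1.R0,P1.R1)
|PSO outcomes| = 8

P0.R0=0 P1.R0=0 P1.R1=0
P0.R0=0 P1.R0=0 P1.R1=1
P0.R0=0 P1.R0=1 P1.R1=0
P0.R0=0 P1.R0=1 P1.R1=1
P0.R0=1 P1.R0=0 P1.R1=0
P0.R0=1 P1.R0=0 P1.R1=1
P0.R0=1 P1.R0=1 P1.R1=0
P0.R0=1 P1.R0=1 P1.R1=1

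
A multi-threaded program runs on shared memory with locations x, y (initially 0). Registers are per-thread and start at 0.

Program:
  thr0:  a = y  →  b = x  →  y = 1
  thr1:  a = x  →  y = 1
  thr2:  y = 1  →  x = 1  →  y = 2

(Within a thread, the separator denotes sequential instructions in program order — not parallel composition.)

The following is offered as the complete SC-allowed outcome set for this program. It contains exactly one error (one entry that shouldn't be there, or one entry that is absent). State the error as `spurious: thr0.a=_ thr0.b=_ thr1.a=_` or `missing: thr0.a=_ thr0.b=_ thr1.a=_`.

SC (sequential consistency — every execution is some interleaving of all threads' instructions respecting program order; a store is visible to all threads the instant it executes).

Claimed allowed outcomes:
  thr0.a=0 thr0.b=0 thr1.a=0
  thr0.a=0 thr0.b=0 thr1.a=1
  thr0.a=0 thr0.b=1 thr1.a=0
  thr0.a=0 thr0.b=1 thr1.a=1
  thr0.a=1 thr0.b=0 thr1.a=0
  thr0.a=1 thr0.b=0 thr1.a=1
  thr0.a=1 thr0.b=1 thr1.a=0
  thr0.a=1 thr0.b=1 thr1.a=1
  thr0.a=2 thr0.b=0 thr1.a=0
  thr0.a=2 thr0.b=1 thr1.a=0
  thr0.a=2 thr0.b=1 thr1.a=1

spurious: thr0.a=2 thr0.b=0 thr1.a=0

outcome vector order: (thr0.a,thr0.b,thr1.a)
under SC → <0 0 0>; <0 0 1>; <0 1 0>; <0 1 1>; <1 0 0>; <1 0 1>; <1 1 0>; <1 1 1>; <2 1 0>; <2 1 1>
claimed∖SC = {<2 0 0>}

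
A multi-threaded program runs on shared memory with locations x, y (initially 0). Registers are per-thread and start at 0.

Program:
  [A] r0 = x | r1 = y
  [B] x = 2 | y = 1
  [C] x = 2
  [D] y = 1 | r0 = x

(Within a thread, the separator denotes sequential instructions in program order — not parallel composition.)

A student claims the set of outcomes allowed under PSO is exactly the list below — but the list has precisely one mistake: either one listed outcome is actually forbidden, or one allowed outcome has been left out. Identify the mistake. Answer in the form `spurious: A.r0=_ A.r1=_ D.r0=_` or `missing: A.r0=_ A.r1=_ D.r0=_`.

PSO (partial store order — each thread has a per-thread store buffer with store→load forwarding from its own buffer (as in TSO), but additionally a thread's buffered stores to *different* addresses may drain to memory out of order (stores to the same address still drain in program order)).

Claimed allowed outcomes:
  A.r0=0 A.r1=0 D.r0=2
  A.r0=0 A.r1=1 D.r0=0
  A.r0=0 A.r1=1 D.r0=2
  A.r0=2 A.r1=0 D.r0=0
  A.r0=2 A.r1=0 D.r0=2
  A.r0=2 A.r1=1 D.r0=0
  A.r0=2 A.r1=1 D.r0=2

outcome vector order: (A.r0,A.r1,D.r0)
PSO: 8 outcomes — {0/0/0, 0/0/2, 0/1/0, 0/1/2, 2/0/0, 2/0/2, 2/1/0, 2/1/2}
PSO∖claimed = {0/0/0}

missing: A.r0=0 A.r1=0 D.r0=0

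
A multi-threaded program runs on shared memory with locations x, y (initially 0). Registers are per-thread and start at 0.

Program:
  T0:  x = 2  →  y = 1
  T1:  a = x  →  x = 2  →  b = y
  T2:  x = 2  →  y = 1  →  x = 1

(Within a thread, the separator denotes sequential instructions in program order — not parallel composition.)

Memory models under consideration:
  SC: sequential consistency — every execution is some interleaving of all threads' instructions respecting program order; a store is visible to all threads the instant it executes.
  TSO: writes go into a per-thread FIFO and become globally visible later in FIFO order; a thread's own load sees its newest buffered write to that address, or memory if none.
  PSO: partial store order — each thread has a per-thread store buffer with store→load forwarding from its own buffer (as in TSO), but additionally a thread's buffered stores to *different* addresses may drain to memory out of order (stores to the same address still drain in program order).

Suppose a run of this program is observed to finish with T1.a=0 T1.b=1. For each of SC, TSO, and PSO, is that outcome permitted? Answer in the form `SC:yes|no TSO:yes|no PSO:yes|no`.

SC:yes TSO:yes PSO:yes

outcome vector order: (T1.a,T1.b)
SC: 5 outcomes — {<0 0> <0 1> <1 1> <2 0> <2 1>}
TSO: 5 outcomes — {<0 0> <0 1> <1 1> <2 0> <2 1>}
PSO: 6 outcomes — {<0 0> <0 1> <1 0> <1 1> <2 0> <2 1>}
target <0 1> ∈ {SC,TSO,PSO}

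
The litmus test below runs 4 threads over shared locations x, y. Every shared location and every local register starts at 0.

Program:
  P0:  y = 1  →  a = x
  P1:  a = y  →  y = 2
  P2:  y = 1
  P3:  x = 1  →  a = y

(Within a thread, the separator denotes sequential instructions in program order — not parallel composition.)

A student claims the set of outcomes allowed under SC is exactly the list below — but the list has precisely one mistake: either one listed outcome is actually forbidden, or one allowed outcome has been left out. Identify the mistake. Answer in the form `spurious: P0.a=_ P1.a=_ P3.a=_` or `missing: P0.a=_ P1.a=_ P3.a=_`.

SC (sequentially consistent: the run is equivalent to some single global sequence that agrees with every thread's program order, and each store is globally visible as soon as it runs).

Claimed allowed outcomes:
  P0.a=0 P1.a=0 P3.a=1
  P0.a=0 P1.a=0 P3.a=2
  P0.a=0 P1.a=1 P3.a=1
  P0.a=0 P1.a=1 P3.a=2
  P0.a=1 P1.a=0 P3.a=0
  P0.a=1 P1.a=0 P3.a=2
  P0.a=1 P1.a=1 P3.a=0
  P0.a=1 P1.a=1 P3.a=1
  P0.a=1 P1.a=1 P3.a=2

missing: P0.a=1 P1.a=0 P3.a=1

outcome vector order: (P0.a,P1.a,P3.a)
under SC → (0,0,1); (0,0,2); (0,1,1); (0,1,2); (1,0,0); (1,0,1); (1,0,2); (1,1,0); (1,1,1); (1,1,2)
SC∖claimed = {(1,0,1)}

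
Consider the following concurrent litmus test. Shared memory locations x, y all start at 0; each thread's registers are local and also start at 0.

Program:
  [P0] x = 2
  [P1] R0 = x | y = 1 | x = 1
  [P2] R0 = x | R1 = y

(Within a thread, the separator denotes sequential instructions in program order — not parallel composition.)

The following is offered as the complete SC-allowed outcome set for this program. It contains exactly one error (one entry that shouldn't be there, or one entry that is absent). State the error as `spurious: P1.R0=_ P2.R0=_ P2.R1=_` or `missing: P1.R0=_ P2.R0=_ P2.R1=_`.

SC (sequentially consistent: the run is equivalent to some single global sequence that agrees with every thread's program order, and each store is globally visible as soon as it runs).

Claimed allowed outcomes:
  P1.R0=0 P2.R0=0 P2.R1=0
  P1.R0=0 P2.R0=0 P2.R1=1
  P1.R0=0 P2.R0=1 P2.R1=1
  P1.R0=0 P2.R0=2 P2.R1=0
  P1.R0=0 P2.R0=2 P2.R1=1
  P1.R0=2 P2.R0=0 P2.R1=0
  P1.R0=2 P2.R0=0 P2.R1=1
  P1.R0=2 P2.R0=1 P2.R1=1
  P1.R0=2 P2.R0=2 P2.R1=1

outcome vector order: (P1.R0,P2.R0,P2.R1)
[SC] allowed = {<0 0 0> <0 0 1> <0 1 1> <0 2 0> <0 2 1> <2 0 0> <2 0 1> <2 1 1> <2 2 0> <2 2 1>}
SC∖claimed = {<2 2 0>}

missing: P1.R0=2 P2.R0=2 P2.R1=0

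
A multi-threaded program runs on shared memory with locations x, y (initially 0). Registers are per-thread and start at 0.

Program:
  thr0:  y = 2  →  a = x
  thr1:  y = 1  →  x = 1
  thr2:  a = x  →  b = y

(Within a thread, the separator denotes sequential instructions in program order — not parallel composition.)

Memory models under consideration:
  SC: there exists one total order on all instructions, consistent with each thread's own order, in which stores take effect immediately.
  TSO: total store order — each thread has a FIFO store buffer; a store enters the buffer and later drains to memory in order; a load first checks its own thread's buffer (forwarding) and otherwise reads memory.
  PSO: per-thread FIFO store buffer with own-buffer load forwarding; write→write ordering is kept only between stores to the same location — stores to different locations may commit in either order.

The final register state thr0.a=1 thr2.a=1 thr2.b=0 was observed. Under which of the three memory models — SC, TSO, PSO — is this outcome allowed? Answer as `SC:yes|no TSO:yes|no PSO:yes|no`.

SC:no TSO:no PSO:yes

outcome vector order: (thr0.a,thr2.a,thr2.b)
SC (10): 000; 001; 002; 011; 012; 100; 101; 102; 111; 112
TSO (10): 000; 001; 002; 011; 012; 100; 101; 102; 111; 112
PSO (12): 000; 001; 002; 010; 011; 012; 100; 101; 102; 110; 111; 112
target 110 ∈ {PSO}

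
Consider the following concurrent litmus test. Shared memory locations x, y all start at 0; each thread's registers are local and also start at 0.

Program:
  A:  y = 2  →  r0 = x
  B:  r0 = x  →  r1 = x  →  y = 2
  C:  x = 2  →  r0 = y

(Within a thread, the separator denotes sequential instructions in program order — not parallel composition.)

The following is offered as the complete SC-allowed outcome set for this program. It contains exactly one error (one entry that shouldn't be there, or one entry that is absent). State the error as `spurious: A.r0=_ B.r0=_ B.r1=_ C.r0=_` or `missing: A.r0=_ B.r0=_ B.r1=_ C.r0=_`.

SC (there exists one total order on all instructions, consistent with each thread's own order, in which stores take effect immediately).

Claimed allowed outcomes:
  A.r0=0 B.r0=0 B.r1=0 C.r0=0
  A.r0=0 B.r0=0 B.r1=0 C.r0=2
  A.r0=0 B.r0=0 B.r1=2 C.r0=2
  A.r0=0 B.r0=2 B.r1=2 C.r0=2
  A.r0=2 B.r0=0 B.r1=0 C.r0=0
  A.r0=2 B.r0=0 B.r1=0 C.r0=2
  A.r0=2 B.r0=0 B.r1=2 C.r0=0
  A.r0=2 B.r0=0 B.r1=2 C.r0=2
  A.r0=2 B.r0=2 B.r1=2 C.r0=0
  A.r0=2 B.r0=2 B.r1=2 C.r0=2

spurious: A.r0=0 B.r0=0 B.r1=0 C.r0=0

outcome vector order: (A.r0,B.r0,B.r1,C.r0)
[SC] allowed = {0002; 0022; 0222; 2000; 2002; 2020; 2022; 2220; 2222}
claimed∖SC = {0000}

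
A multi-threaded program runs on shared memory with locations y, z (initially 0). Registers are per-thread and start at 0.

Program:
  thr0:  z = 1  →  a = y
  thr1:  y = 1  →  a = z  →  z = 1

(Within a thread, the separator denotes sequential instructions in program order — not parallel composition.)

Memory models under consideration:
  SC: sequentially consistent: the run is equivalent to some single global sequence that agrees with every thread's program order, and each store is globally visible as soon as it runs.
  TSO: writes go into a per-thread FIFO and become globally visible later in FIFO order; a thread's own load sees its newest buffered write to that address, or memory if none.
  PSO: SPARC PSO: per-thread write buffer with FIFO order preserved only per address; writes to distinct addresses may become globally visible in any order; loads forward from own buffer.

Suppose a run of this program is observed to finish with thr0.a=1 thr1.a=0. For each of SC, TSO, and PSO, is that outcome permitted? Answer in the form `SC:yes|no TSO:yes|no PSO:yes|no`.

SC:yes TSO:yes PSO:yes

outcome vector order: (thr0.a,thr1.a)
under SC → (0,1), (1,0), (1,1)
under TSO → (0,0), (0,1), (1,0), (1,1)
under PSO → (0,0), (0,1), (1,0), (1,1)
target (1,0) ∈ {SC,TSO,PSO}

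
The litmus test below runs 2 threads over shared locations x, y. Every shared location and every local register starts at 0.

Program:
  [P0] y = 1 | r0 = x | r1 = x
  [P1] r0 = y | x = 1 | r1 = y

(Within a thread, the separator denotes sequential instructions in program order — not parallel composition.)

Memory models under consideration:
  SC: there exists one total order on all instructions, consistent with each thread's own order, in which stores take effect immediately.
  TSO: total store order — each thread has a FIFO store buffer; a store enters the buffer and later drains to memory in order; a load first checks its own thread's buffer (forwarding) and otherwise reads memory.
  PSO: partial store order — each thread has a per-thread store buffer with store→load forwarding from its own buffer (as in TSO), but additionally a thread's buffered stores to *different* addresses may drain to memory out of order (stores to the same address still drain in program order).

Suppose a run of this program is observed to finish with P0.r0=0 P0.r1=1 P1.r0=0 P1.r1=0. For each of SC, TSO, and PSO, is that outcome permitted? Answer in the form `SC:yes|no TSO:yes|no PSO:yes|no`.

outcome vector order: (P0.r0,P0.r1,P1.r0,P1.r1)
SC: 7 outcomes — {0/0/0/1; 0/0/1/1; 0/1/0/1; 0/1/1/1; 1/1/0/0; 1/1/0/1; 1/1/1/1}
TSO: 9 outcomes — {0/0/0/0; 0/0/0/1; 0/0/1/1; 0/1/0/0; 0/1/0/1; 0/1/1/1; 1/1/0/0; 1/1/0/1; 1/1/1/1}
PSO: 9 outcomes — {0/0/0/0; 0/0/0/1; 0/0/1/1; 0/1/0/0; 0/1/0/1; 0/1/1/1; 1/1/0/0; 1/1/0/1; 1/1/1/1}
target 0/1/0/0 ∈ {TSO,PSO}

SC:no TSO:yes PSO:yes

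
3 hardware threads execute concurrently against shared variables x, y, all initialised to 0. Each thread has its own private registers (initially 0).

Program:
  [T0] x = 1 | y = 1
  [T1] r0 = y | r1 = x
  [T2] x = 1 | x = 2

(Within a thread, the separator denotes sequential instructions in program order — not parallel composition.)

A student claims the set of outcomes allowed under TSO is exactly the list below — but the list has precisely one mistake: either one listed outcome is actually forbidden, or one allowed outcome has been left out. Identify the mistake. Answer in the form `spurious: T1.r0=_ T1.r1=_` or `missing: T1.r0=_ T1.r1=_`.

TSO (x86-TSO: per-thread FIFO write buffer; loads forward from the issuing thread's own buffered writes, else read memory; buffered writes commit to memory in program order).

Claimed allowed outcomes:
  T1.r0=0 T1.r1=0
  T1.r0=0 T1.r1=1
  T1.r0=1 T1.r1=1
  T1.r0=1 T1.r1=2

missing: T1.r0=0 T1.r1=2

outcome vector order: (T1.r0,T1.r1)
[TSO] allowed = {(0,0) (0,1) (0,2) (1,1) (1,2)}
TSO∖claimed = {(0,2)}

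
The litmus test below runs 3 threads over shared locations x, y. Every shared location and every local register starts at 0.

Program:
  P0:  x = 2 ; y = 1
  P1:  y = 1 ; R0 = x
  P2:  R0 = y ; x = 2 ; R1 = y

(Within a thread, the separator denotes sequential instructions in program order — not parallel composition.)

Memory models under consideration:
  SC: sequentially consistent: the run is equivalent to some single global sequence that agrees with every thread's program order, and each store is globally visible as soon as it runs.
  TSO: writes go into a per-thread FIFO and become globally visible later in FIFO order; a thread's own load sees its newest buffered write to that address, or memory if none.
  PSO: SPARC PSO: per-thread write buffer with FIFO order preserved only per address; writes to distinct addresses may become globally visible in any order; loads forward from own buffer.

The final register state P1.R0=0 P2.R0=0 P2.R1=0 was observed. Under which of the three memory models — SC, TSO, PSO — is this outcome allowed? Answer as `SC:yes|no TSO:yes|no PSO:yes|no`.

SC:no TSO:yes PSO:yes

outcome vector order: (P1.R0,P2.R0,P2.R1)
SC (5): (0,0,1) (0,1,1) (2,0,0) (2,0,1) (2,1,1)
TSO (6): (0,0,0) (0,0,1) (0,1,1) (2,0,0) (2,0,1) (2,1,1)
PSO (6): (0,0,0) (0,0,1) (0,1,1) (2,0,0) (2,0,1) (2,1,1)
target (0,0,0) ∈ {TSO,PSO}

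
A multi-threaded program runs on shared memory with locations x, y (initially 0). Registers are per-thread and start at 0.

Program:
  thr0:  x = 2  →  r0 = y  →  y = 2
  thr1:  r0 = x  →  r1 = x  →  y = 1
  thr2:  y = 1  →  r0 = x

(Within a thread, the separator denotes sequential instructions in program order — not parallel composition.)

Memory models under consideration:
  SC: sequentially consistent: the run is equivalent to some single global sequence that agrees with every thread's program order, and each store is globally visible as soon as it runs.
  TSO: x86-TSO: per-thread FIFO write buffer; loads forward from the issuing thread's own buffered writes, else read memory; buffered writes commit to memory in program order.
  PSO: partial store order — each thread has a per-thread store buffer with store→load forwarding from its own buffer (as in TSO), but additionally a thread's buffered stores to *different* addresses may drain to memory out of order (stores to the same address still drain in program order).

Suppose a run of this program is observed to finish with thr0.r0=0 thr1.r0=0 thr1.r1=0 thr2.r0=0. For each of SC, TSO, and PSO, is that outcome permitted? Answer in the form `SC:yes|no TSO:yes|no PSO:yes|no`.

outcome vector order: (thr0.r0,thr1.r0,thr1.r1,thr2.r0)
[SC] allowed = {(0,0,0,2) (0,0,2,2) (0,2,2,2) (1,0,0,0) (1,0,0,2) (1,0,2,0) (1,0,2,2) (1,2,2,0) (1,2,2,2)}
[TSO] allowed = {(0,0,0,0) (0,0,0,2) (0,0,2,0) (0,0,2,2) (0,2,2,0) (0,2,2,2) (1,0,0,0) (1,0,0,2) (1,0,2,0) (1,0,2,2) (1,2,2,0) (1,2,2,2)}
[PSO] allowed = {(0,0,0,0) (0,0,0,2) (0,0,2,0) (0,0,2,2) (0,2,2,0) (0,2,2,2) (1,0,0,0) (1,0,0,2) (1,0,2,0) (1,0,2,2) (1,2,2,0) (1,2,2,2)}
target (0,0,0,0) ∈ {TSO,PSO}

SC:no TSO:yes PSO:yes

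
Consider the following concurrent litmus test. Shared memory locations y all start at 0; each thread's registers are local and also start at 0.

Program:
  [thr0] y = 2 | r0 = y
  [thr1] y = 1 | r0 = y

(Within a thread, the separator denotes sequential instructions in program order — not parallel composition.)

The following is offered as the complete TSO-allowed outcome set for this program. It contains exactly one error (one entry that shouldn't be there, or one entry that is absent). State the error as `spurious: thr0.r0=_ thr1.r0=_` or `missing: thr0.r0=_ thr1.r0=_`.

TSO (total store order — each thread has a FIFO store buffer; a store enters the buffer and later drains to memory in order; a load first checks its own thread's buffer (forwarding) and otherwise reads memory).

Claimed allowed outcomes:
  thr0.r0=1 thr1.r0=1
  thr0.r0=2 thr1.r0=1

missing: thr0.r0=2 thr1.r0=2

outcome vector order: (thr0.r0,thr1.r0)
[TSO] allowed = {11; 21; 22}
TSO∖claimed = {22}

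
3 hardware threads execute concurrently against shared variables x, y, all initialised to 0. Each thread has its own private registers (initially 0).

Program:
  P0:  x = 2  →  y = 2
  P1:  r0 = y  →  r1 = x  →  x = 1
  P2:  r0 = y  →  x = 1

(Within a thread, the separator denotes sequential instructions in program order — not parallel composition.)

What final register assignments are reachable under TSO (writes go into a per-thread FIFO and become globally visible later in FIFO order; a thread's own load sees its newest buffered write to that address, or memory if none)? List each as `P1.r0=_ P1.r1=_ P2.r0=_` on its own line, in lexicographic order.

outcome vector order: (P1.r0,P1.r1,P2.r0)
|TSO outcomes| = 10

P1.r0=0 P1.r1=0 P2.r0=0
P1.r0=0 P1.r1=0 P2.r0=2
P1.r0=0 P1.r1=1 P2.r0=0
P1.r0=0 P1.r1=1 P2.r0=2
P1.r0=0 P1.r1=2 P2.r0=0
P1.r0=0 P1.r1=2 P2.r0=2
P1.r0=2 P1.r1=1 P2.r0=0
P1.r0=2 P1.r1=1 P2.r0=2
P1.r0=2 P1.r1=2 P2.r0=0
P1.r0=2 P1.r1=2 P2.r0=2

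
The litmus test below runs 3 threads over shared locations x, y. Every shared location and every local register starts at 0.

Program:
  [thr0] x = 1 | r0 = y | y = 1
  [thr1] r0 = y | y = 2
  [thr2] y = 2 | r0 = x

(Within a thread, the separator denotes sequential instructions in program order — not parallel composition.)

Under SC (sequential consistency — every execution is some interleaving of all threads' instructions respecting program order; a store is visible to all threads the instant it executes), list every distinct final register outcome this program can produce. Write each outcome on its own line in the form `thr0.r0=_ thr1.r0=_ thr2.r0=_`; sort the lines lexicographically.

thr0.r0=0 thr1.r0=0 thr2.r0=1
thr0.r0=0 thr1.r0=1 thr2.r0=1
thr0.r0=0 thr1.r0=2 thr2.r0=1
thr0.r0=2 thr1.r0=0 thr2.r0=0
thr0.r0=2 thr1.r0=0 thr2.r0=1
thr0.r0=2 thr1.r0=1 thr2.r0=0
thr0.r0=2 thr1.r0=1 thr2.r0=1
thr0.r0=2 thr1.r0=2 thr2.r0=0
thr0.r0=2 thr1.r0=2 thr2.r0=1

outcome vector order: (thr0.r0,thr1.r0,thr2.r0)
|SC outcomes| = 9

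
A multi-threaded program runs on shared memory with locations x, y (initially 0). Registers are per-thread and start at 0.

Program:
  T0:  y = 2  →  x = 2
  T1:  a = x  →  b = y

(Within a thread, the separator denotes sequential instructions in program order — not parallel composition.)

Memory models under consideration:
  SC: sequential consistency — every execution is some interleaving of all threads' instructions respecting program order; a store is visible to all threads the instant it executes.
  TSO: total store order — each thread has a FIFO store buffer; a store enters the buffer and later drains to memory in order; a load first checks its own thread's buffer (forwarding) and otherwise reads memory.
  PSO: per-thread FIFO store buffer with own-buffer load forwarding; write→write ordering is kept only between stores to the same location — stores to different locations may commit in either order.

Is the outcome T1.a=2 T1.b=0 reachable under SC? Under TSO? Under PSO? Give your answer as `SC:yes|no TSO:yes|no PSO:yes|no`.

SC:no TSO:no PSO:yes

outcome vector order: (T1.a,T1.b)
SC: 3 outcomes — {<0 0>, <0 2>, <2 2>}
TSO: 3 outcomes — {<0 0>, <0 2>, <2 2>}
PSO: 4 outcomes — {<0 0>, <0 2>, <2 0>, <2 2>}
target <2 0> ∈ {PSO}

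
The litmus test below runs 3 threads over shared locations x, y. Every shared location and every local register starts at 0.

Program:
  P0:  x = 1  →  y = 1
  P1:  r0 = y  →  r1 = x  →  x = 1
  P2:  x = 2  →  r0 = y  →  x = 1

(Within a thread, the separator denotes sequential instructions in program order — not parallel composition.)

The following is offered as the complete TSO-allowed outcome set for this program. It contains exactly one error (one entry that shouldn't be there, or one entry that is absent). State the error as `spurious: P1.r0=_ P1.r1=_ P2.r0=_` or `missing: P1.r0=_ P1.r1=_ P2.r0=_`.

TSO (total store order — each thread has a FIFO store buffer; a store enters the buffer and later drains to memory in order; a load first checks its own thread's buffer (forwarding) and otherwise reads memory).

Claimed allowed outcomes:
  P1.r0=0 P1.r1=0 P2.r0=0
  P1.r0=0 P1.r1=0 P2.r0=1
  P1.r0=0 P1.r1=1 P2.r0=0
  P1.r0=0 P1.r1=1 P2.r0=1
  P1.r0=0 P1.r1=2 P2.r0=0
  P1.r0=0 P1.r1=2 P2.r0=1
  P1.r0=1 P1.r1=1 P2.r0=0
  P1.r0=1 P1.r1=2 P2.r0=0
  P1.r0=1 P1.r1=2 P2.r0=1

outcome vector order: (P1.r0,P1.r1,P2.r0)
TSO: 10 outcomes — {000 001 010 011 020 021 110 111 120 121}
TSO∖claimed = {111}

missing: P1.r0=1 P1.r1=1 P2.r0=1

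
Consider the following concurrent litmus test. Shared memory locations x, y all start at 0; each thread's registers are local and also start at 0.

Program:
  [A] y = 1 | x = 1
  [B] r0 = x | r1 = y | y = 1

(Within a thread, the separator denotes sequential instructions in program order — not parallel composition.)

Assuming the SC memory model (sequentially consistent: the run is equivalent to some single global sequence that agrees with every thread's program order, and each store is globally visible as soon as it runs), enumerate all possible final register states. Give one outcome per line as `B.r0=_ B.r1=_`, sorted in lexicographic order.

B.r0=0 B.r1=0
B.r0=0 B.r1=1
B.r0=1 B.r1=1

outcome vector order: (B.r0,B.r1)
|SC outcomes| = 3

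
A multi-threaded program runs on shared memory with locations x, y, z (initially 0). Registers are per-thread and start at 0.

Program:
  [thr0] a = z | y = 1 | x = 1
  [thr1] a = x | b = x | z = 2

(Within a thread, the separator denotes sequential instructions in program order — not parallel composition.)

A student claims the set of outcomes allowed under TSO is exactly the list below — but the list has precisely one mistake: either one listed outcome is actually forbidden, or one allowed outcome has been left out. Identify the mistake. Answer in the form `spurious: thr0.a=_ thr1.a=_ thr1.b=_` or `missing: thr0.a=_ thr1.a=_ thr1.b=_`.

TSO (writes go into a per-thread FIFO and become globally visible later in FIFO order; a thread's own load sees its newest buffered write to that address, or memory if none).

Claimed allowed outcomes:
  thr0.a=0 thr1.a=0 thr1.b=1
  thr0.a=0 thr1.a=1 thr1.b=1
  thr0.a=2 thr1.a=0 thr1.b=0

outcome vector order: (thr0.a,thr1.a,thr1.b)
TSO: 4 outcomes — {0/0/0, 0/0/1, 0/1/1, 2/0/0}
TSO∖claimed = {0/0/0}

missing: thr0.a=0 thr1.a=0 thr1.b=0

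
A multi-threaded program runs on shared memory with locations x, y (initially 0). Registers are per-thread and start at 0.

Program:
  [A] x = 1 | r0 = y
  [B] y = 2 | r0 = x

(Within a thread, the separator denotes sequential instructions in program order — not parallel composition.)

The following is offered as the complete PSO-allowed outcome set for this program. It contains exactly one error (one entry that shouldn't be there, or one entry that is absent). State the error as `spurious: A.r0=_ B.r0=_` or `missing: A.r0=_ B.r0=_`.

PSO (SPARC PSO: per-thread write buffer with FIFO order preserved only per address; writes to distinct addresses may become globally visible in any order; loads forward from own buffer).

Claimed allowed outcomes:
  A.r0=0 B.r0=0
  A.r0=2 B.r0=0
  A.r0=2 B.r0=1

missing: A.r0=0 B.r0=1

outcome vector order: (A.r0,B.r0)
PSO: 4 outcomes — {(0,0); (0,1); (2,0); (2,1)}
PSO∖claimed = {(0,1)}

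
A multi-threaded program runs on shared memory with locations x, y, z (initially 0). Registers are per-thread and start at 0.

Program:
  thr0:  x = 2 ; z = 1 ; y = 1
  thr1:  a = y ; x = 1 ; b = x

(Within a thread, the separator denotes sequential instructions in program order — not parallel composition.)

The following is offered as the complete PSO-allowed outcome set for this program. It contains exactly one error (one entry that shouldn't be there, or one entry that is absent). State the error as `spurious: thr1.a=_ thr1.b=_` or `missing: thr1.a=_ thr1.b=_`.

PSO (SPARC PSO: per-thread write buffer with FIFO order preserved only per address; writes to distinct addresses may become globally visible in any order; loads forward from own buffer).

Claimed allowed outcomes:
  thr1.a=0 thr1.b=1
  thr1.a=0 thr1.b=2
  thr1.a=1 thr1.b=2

outcome vector order: (thr1.a,thr1.b)
PSO: 4 outcomes — {01; 02; 11; 12}
PSO∖claimed = {11}

missing: thr1.a=1 thr1.b=1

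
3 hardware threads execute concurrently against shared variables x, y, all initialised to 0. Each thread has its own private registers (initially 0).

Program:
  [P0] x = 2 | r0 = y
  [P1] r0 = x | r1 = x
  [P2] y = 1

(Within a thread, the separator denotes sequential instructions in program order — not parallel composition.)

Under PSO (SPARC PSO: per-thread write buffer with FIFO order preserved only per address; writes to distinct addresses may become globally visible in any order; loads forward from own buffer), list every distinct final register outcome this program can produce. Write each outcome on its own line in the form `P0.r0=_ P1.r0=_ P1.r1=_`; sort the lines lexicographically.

outcome vector order: (P0.r0,P1.r0,P1.r1)
|PSO outcomes| = 6

P0.r0=0 P1.r0=0 P1.r1=0
P0.r0=0 P1.r0=0 P1.r1=2
P0.r0=0 P1.r0=2 P1.r1=2
P0.r0=1 P1.r0=0 P1.r1=0
P0.r0=1 P1.r0=0 P1.r1=2
P0.r0=1 P1.r0=2 P1.r1=2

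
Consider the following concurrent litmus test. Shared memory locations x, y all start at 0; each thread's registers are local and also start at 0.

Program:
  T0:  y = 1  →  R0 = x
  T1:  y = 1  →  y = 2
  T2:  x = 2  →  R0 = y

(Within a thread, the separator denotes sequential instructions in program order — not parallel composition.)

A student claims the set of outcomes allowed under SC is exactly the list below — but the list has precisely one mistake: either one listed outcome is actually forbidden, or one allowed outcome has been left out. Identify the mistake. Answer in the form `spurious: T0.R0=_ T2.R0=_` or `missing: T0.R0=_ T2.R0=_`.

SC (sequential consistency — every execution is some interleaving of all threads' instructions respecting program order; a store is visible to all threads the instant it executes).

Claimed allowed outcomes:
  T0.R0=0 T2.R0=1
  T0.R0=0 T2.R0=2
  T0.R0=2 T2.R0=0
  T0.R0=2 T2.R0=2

outcome vector order: (T0.R0,T2.R0)
SC (5): (0,1), (0,2), (2,0), (2,1), (2,2)
SC∖claimed = {(2,1)}

missing: T0.R0=2 T2.R0=1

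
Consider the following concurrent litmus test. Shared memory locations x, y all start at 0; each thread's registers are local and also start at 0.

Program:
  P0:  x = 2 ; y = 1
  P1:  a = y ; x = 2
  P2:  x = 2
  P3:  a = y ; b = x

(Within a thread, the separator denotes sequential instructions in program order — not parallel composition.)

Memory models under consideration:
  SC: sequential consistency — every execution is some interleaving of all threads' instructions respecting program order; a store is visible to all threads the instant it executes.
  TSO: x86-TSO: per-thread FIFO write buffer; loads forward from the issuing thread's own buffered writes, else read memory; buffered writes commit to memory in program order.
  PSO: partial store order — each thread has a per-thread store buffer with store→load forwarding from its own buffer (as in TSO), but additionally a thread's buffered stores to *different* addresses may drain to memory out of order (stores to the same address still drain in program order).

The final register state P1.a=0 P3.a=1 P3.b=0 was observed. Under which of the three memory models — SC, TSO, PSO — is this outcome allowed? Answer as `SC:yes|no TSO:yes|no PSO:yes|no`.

SC:no TSO:no PSO:yes

outcome vector order: (P1.a,P3.a,P3.b)
SC: 6 outcomes — {000, 002, 012, 100, 102, 112}
TSO: 6 outcomes — {000, 002, 012, 100, 102, 112}
PSO: 8 outcomes — {000, 002, 010, 012, 100, 102, 110, 112}
target 010 ∈ {PSO}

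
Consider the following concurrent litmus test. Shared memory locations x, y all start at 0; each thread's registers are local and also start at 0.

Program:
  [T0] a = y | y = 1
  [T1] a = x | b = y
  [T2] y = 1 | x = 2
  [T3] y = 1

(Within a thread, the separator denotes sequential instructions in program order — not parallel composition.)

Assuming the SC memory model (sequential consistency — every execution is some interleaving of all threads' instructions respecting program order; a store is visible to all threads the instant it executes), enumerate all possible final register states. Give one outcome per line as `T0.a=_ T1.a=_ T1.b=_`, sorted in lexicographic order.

T0.a=0 T1.a=0 T1.b=0
T0.a=0 T1.a=0 T1.b=1
T0.a=0 T1.a=2 T1.b=1
T0.a=1 T1.a=0 T1.b=0
T0.a=1 T1.a=0 T1.b=1
T0.a=1 T1.a=2 T1.b=1

outcome vector order: (T0.a,T1.a,T1.b)
|SC outcomes| = 6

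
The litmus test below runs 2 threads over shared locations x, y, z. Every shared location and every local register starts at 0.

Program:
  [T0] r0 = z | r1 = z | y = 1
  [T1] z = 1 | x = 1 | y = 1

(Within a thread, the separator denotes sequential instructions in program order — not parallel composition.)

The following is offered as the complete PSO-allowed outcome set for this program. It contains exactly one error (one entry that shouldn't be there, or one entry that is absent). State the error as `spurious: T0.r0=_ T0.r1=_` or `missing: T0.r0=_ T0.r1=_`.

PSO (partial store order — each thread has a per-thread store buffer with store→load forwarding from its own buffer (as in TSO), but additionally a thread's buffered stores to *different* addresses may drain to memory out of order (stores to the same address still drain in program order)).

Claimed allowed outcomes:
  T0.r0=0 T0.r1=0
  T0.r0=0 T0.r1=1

outcome vector order: (T0.r0,T0.r1)
under PSO → 00, 01, 11
PSO∖claimed = {11}

missing: T0.r0=1 T0.r1=1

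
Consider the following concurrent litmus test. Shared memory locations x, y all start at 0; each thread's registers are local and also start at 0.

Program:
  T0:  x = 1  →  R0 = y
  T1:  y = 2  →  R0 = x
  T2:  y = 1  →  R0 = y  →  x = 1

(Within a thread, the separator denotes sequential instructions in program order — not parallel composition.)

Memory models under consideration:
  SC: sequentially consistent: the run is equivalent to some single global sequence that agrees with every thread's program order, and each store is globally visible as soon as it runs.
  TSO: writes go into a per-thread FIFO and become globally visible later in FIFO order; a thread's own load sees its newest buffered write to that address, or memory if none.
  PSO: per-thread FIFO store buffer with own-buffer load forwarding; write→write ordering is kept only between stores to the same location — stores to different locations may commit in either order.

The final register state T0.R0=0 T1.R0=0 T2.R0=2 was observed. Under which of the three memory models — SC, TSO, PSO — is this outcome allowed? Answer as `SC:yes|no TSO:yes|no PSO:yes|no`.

SC:no TSO:yes PSO:yes

outcome vector order: (T0.R0,T1.R0,T2.R0)
SC (9): <0 1 1> <0 1 2> <1 0 1> <1 1 1> <1 1 2> <2 0 1> <2 0 2> <2 1 1> <2 1 2>
TSO (12): <0 0 1> <0 0 2> <0 1 1> <0 1 2> <1 0 1> <1 0 2> <1 1 1> <1 1 2> <2 0 1> <2 0 2> <2 1 1> <2 1 2>
PSO (12): <0 0 1> <0 0 2> <0 1 1> <0 1 2> <1 0 1> <1 0 2> <1 1 1> <1 1 2> <2 0 1> <2 0 2> <2 1 1> <2 1 2>
target <0 0 2> ∈ {TSO,PSO}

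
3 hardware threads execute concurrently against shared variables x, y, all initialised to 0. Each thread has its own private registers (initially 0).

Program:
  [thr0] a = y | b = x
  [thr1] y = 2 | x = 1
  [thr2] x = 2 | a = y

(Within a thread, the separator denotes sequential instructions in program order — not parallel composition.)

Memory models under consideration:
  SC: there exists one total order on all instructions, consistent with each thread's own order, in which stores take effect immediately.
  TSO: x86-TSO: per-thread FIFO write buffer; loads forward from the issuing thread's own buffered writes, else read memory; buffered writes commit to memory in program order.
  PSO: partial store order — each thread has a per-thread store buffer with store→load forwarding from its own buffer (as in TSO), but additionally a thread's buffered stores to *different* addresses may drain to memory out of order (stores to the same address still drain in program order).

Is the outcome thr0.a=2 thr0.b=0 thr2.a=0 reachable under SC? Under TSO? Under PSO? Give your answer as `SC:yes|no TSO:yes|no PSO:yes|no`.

SC:no TSO:yes PSO:yes

outcome vector order: (thr0.a,thr0.b,thr2.a)
SC: 11 outcomes — {(0,0,0) (0,0,2) (0,1,0) (0,1,2) (0,2,0) (0,2,2) (2,0,2) (2,1,0) (2,1,2) (2,2,0) (2,2,2)}
TSO: 12 outcomes — {(0,0,0) (0,0,2) (0,1,0) (0,1,2) (0,2,0) (0,2,2) (2,0,0) (2,0,2) (2,1,0) (2,1,2) (2,2,0) (2,2,2)}
PSO: 12 outcomes — {(0,0,0) (0,0,2) (0,1,0) (0,1,2) (0,2,0) (0,2,2) (2,0,0) (2,0,2) (2,1,0) (2,1,2) (2,2,0) (2,2,2)}
target (2,0,0) ∈ {TSO,PSO}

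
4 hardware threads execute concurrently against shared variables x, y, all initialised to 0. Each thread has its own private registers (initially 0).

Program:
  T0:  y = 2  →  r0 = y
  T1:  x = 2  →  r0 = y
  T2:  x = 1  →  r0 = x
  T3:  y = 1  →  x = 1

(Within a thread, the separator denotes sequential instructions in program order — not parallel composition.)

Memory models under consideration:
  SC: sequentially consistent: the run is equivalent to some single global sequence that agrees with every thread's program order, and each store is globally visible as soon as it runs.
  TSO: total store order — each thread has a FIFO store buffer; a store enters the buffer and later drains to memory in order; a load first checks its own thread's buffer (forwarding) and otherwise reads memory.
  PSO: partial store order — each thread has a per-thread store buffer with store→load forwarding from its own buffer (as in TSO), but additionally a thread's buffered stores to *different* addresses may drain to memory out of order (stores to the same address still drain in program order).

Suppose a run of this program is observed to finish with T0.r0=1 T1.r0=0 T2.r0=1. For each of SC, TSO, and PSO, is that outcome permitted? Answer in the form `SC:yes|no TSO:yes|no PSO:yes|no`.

SC:yes TSO:yes PSO:yes

outcome vector order: (T0.r0,T1.r0,T2.r0)
SC: 12 outcomes — {(1,0,1); (1,0,2); (1,1,1); (1,1,2); (1,2,1); (1,2,2); (2,0,1); (2,0,2); (2,1,1); (2,1,2); (2,2,1); (2,2,2)}
TSO: 12 outcomes — {(1,0,1); (1,0,2); (1,1,1); (1,1,2); (1,2,1); (1,2,2); (2,0,1); (2,0,2); (2,1,1); (2,1,2); (2,2,1); (2,2,2)}
PSO: 12 outcomes — {(1,0,1); (1,0,2); (1,1,1); (1,1,2); (1,2,1); (1,2,2); (2,0,1); (2,0,2); (2,1,1); (2,1,2); (2,2,1); (2,2,2)}
target (1,0,1) ∈ {SC,TSO,PSO}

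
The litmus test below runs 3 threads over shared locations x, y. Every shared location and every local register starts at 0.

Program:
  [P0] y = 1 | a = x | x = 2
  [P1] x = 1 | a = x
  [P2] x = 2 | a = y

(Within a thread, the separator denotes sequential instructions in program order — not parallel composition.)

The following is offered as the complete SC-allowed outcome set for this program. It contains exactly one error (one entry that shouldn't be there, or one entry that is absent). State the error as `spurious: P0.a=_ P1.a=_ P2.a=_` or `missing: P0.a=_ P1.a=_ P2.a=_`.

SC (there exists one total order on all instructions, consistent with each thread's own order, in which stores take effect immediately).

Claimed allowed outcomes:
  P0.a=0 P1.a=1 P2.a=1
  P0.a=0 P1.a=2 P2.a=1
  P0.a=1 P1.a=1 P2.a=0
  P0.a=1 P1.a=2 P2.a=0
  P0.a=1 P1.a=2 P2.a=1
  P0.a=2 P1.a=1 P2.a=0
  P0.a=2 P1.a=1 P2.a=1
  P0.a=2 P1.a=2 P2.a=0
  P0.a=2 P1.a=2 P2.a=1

missing: P0.a=1 P1.a=1 P2.a=1

outcome vector order: (P0.a,P1.a,P2.a)
under SC → 0/1/1; 0/2/1; 1/1/0; 1/1/1; 1/2/0; 1/2/1; 2/1/0; 2/1/1; 2/2/0; 2/2/1
SC∖claimed = {1/1/1}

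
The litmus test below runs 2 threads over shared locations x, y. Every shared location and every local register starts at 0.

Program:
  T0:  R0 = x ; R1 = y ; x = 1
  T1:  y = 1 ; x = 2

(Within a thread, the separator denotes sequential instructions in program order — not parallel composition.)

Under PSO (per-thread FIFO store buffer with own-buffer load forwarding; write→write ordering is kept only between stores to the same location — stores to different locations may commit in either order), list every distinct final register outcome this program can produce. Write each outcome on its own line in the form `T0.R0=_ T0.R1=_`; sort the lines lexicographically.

outcome vector order: (T0.R0,T0.R1)
|PSO outcomes| = 4

T0.R0=0 T0.R1=0
T0.R0=0 T0.R1=1
T0.R0=2 T0.R1=0
T0.R0=2 T0.R1=1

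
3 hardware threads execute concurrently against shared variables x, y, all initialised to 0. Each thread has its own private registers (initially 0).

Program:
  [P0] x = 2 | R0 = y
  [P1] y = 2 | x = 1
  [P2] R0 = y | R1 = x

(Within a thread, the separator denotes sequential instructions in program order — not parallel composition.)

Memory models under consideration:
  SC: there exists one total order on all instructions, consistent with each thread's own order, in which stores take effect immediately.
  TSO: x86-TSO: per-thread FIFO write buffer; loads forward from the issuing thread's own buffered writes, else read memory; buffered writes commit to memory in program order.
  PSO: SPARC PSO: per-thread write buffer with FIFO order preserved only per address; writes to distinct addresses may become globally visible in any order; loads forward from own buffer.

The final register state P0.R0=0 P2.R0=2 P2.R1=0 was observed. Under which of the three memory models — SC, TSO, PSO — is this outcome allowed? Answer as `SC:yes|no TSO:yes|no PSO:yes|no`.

SC:no TSO:yes PSO:yes

outcome vector order: (P0.R0,P2.R0,P2.R1)
SC: 11 outcomes — {(0,0,0); (0,0,1); (0,0,2); (0,2,1); (0,2,2); (2,0,0); (2,0,1); (2,0,2); (2,2,0); (2,2,1); (2,2,2)}
TSO: 12 outcomes — {(0,0,0); (0,0,1); (0,0,2); (0,2,0); (0,2,1); (0,2,2); (2,0,0); (2,0,1); (2,0,2); (2,2,0); (2,2,1); (2,2,2)}
PSO: 12 outcomes — {(0,0,0); (0,0,1); (0,0,2); (0,2,0); (0,2,1); (0,2,2); (2,0,0); (2,0,1); (2,0,2); (2,2,0); (2,2,1); (2,2,2)}
target (0,2,0) ∈ {TSO,PSO}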